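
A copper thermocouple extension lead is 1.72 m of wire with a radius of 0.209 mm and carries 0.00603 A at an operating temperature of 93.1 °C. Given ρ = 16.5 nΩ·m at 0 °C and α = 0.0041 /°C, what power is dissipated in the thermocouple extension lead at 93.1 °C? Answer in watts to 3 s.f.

ρ = 16.5 nΩ·m = 1.65×10^-8 Ω·m
A = πr² = π(2.0900e-04 m)² = 1.372e-07 m²
R₍0₎ = ρL/A = (1.65×10^-8)(1.72)/(1.372e-07) = 0.2068 Ω
R₍93.1₎ = R₍0₎(1 + αΔT) = 0.2068 × (1 + 0.0041×93.1) = 0.2858 Ω
P = I²R = (0.00603)² × 0.2858 = 1.04×10^-5 W

1.04×10^-5 W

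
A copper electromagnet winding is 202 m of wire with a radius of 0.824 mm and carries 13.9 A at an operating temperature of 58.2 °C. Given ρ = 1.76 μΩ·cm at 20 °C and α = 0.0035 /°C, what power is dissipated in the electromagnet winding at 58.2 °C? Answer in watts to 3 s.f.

ρ = 1.76 μΩ·cm = 1.76×10^-8 Ω·m
A = πr² = π(8.2400e-04 m)² = 2.133e-06 m²
R₍20₎ = ρL/A = (1.76×10^-8)(202)/(2.133e-06) = 1.667 Ω
R₍58.2₎ = R₍20₎(1 + αΔT) = 1.667 × (1 + 0.0035×38.2) = 1.89 Ω
P = I²R = (13.9)² × 1.89 = 365 W

365 W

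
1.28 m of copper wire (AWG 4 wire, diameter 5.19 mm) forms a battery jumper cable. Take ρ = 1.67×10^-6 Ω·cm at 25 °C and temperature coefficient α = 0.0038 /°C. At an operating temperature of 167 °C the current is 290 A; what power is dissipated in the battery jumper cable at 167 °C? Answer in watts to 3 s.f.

131 W

ρ = 1.67×10^-6 Ω·cm = 1.67×10^-8 Ω·m
A = π(5.19/2 mm)² = π(2.5950e-03 m)² = 2.116e-05 m²
R₍25₎ = ρL/A = (1.67×10^-8)(1.28)/(2.116e-05) = 0.00101 Ω
R₍167₎ = R₍25₎(1 + αΔT) = 0.00101 × (1 + 0.0038×142) = 0.001556 Ω
P = I²R = (290)² × 0.001556 = 131 W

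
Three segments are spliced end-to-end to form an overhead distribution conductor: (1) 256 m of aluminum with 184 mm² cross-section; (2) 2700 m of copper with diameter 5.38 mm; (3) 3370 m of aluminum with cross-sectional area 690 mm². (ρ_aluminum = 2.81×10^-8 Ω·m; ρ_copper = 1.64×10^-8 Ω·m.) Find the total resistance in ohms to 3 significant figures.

2.12 Ω

Seg 1: A = 184 mm² = 1.840e-04 m²
R_1 = (2.81×10^-8)(256)/(1.840e-04) = 0.0391 Ω
Seg 2: A = π(d/2)² = π(2.6900e-03 m)² = 2.273e-05 m²
R_2 = (1.64×10^-8)(2700)/(2.273e-05) = 1.948 Ω
Seg 3: A = 690 mm² = 6.900e-04 m²
R_3 = (2.81×10^-8)(3370)/(6.900e-04) = 0.1372 Ω
R_total = R_1 + R_2 + R_3 = 2.12 Ω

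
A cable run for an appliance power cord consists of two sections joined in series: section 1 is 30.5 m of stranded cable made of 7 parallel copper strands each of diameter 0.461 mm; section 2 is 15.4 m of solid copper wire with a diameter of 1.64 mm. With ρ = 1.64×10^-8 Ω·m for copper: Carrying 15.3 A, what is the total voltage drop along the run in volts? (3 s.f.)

8.38 V

Section 1: A_strand = π(2.3050e-04)² = 1.669e-07 m²; R₁ = ρL/(N·A_s) = (1.64×10^-8)(30.5)/(7×1.669e-07) = 0.4281 Ω
Section 2: A = π(d/2)² = π(8.2000e-04 m)² = 2.112e-06 m²
R₂ = (1.64×10^-8)(15.4)/(2.112e-06) = 0.1196 Ω
R = R₁ + R₂ = 0.5477 Ω
V = IR = 15.3 × 0.5477 = 8.38 V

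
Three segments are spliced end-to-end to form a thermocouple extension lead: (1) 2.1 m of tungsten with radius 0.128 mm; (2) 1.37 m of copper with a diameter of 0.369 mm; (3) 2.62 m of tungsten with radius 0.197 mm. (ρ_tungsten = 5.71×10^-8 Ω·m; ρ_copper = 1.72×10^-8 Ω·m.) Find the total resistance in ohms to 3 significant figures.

3.78 Ω

Seg 1: A = πr² = π(1.2800e-04 m)² = 5.147e-08 m²
R_1 = (5.71×10^-8)(2.1)/(5.147e-08) = 2.33 Ω
Seg 2: A = π(d/2)² = π(1.8450e-04 m)² = 1.069e-07 m²
R_2 = (1.72×10^-8)(1.37)/(1.069e-07) = 0.2203 Ω
Seg 3: A = πr² = π(1.9700e-04 m)² = 1.219e-07 m²
R_3 = (5.71×10^-8)(2.62)/(1.219e-07) = 1.227 Ω
R_total = R_1 + R_2 + R_3 = 3.78 Ω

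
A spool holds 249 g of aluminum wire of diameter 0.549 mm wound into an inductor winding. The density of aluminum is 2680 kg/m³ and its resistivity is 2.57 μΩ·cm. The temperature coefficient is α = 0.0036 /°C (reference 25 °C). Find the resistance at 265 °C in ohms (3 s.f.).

79.4 Ω

ρ = 2.57 μΩ·cm = 2.57×10^-8 Ω·m
A = π(d/2)² = π(2.7450e-04 m)² = 2.3672e-07 m²
L = m/(density·A) = 0.249/(2680×2.3672e-07) = 392.5 m
R = ρL/A = (2.57×10^-8)(392.5)/(2.3672e-07) = 42.61 Ω
R(265 °C) = 42.61 × (1 + 0.0036×240) = 79.4 Ω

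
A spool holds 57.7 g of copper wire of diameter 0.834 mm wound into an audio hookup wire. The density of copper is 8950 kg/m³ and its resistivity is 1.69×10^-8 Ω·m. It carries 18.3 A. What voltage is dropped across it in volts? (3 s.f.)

A = π(d/2)² = π(4.1700e-04 m)² = 5.4629e-07 m²
L = m/(density·A) = 0.0577/(8950×5.4629e-07) = 11.8 m
R = ρL/A = (1.69×10^-8)(11.8)/(5.4629e-07) = 0.3651 Ω
V = IR = 18.3 × 0.3651 = 6.68 V

6.68 V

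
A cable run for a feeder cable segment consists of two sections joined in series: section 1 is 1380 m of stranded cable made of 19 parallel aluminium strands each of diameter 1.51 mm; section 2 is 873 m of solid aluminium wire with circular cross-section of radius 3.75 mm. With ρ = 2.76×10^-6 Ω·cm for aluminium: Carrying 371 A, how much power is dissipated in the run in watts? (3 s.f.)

ρ = 2.76×10^-6 Ω·cm = 2.76×10^-8 Ω·m
Section 1: A_strand = π(7.5500e-04)² = 1.791e-06 m²; R₁ = ρL/(N·A_s) = (2.76×10^-8)(1380)/(19×1.791e-06) = 1.119 Ω
Section 2: A = πr² = π(3.7500e-03 m)² = 4.418e-05 m²
R₂ = (2.76×10^-8)(873)/(4.418e-05) = 0.5454 Ω
R = R₁ + R₂ = 1.665 Ω
P = I²R = (371)² × 1.665 = 2.29×10^5 W

2.29×10^5 W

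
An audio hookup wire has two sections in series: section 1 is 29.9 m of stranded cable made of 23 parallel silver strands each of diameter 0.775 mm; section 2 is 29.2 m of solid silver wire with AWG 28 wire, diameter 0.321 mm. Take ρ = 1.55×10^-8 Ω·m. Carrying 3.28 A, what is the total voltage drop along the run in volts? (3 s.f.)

Section 1: A_strand = π(3.8750e-04)² = 4.717e-07 m²; R₁ = ρL/(N·A_s) = (1.55×10^-8)(29.9)/(23×4.717e-07) = 0.04272 Ω
Section 2: A = π(0.321/2 mm)² = π(1.6050e-04 m)² = 8.093e-08 m²
R₂ = (1.55×10^-8)(29.2)/(8.093e-08) = 5.593 Ω
R = R₁ + R₂ = 5.635 Ω
V = IR = 3.28 × 5.635 = 18.5 V

18.5 V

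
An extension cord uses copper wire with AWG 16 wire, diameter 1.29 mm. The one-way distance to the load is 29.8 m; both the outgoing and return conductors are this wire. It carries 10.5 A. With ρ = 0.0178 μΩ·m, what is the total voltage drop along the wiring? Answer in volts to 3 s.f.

ρ = 0.0178 μΩ·m = 1.78×10^-8 Ω·m
A = π(1.29/2 mm)² = π(6.4500e-04 m)² = 1.307e-06 m²
Total conductor length (both ways) L = 2 × 29.8 = 59.6 m
R = ρL/A = (1.78×10^-8)(59.6)/(1.307e-06) = 0.8117 Ω
V = IR = 10.5 × 0.8117 = 8.52 V

8.52 V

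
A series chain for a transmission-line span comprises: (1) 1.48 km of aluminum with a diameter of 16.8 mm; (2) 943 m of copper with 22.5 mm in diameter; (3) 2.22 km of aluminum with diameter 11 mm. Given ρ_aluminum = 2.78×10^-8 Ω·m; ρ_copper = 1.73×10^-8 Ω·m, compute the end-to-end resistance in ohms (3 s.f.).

0.876 Ω

Seg 1: A = π(d/2)² = π(8.4000e-03 m)² = 2.217e-04 m²
R_1 = (2.78×10^-8)(1480)/(2.217e-04) = 0.1856 Ω
Seg 2: A = π(d/2)² = π(1.1250e-02 m)² = 3.976e-04 m²
R_2 = (1.73×10^-8)(943)/(3.976e-04) = 0.04103 Ω
Seg 3: A = π(d/2)² = π(5.5000e-03 m)² = 9.503e-05 m²
R_3 = (2.78×10^-8)(2220)/(9.503e-05) = 0.6494 Ω
R_total = R_1 + R_2 + R_3 = 0.876 Ω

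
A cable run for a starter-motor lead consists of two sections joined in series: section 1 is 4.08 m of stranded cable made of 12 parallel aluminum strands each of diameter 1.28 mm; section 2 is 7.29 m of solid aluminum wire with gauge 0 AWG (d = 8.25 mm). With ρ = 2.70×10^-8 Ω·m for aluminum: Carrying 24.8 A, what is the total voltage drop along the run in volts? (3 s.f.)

Section 1: A_strand = π(6.4000e-04)² = 1.287e-06 m²; R₁ = ρL/(N·A_s) = (2.70×10^-8)(4.08)/(12×1.287e-06) = 0.007134 Ω
Section 2: A = π(8.25/2 mm)² = π(4.1250e-03 m)² = 5.346e-05 m²
R₂ = (2.70×10^-8)(7.29)/(5.346e-05) = 0.003682 Ω
R = R₁ + R₂ = 0.01082 Ω
V = IR = 24.8 × 0.01082 = 0.268 V

0.268 V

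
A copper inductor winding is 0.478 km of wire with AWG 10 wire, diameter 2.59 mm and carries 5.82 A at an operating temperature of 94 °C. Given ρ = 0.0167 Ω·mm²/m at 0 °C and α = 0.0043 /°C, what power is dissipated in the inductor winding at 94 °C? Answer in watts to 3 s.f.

72.1 W

ρ = 0.0167 Ω·mm²/m = 1.67×10^-8 Ω·m
A = π(2.59/2 mm)² = π(1.2950e-03 m)² = 5.269e-06 m²
R₍0₎ = ρL/A = (1.67×10^-8)(478)/(5.269e-06) = 1.515 Ω
R₍94₎ = R₍0₎(1 + αΔT) = 1.515 × (1 + 0.0043×94) = 2.128 Ω
P = I²R = (5.82)² × 2.128 = 72.1 W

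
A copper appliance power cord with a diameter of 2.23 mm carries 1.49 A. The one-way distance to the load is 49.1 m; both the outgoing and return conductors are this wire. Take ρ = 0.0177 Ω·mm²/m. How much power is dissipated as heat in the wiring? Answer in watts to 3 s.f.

ρ = 0.0177 Ω·mm²/m = 1.77×10^-8 Ω·m
A = π(d/2)² = π(1.1150e-03 m)² = 3.906e-06 m²
Total conductor length (both ways) L = 2 × 49.1 = 98.2 m
R = ρL/A = (1.77×10^-8)(98.2)/(3.906e-06) = 0.445 Ω
P = I²R = (1.49)² × 0.445 = 0.988 W

0.988 W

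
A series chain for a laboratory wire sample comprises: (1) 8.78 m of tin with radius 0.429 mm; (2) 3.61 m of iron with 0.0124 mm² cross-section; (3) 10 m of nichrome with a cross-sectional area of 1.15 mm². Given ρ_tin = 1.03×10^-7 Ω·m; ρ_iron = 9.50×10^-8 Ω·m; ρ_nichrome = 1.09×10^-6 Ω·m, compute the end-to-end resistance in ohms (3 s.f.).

Seg 1: A = πr² = π(4.2900e-04 m)² = 5.782e-07 m²
R_1 = (1.03×10^-7)(8.78)/(5.782e-07) = 1.564 Ω
Seg 2: A = 0.0124 mm² = 1.240e-08 m²
R_2 = (9.50×10^-8)(3.61)/(1.240e-08) = 27.66 Ω
Seg 3: A = 1.15 mm² = 1.150e-06 m²
R_3 = (1.09×10^-6)(10)/(1.150e-06) = 9.478 Ω
R_total = R_1 + R_2 + R_3 = 38.7 Ω

38.7 Ω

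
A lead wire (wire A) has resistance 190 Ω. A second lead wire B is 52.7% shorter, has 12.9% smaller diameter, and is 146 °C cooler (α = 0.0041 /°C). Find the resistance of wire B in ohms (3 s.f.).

R ∝ ρL/d² with ρ ∝ (1+αΔT), so R_B/R_A = (1 − 52.7/100) × (1 − 12.9/100)⁻² × (1 − 0.0041×146)
= 0.473 × 1.318 × 0.4014 = 0.2503
R_B = 0.2503 × 190 = 47.6 Ω

47.6 Ω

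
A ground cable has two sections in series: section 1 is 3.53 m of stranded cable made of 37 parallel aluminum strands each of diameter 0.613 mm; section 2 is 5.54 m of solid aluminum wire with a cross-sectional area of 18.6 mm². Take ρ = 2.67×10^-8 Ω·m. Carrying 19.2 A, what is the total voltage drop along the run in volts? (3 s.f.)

0.318 V

Section 1: A_strand = π(3.0650e-04)² = 2.951e-07 m²; R₁ = ρL/(N·A_s) = (2.67×10^-8)(3.53)/(37×2.951e-07) = 0.008631 Ω
Section 2: A = 18.6 mm² = 1.860e-05 m²
R₂ = (2.67×10^-8)(5.54)/(1.860e-05) = 0.007953 Ω
R = R₁ + R₂ = 0.01658 Ω
V = IR = 19.2 × 0.01658 = 0.318 V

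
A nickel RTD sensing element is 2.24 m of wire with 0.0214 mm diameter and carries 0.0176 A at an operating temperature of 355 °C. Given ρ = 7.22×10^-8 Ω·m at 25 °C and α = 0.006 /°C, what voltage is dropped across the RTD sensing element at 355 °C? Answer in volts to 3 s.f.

A = π(d/2)² = π(1.0700e-05 m)² = 3.597e-10 m²
R₍25₎ = ρL/A = (7.22×10^-8)(2.24)/(3.597e-10) = 449.6 Ω
R₍355₎ = R₍25₎(1 + αΔT) = 449.6 × (1 + 0.006×330) = 1340 Ω
V = IR = 0.0176 × 1340 = 23.6 V

23.6 V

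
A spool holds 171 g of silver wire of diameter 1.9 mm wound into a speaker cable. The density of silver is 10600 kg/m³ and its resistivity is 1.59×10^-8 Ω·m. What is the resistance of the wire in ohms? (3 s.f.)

A = π(d/2)² = π(9.5000e-04 m)² = 2.8353e-06 m²
L = m/(density·A) = 0.171/(10600×2.8353e-06) = 5.69 m
R = ρL/A = (1.59×10^-8)(5.69)/(2.8353e-06) = 0.0319 Ω

0.0319 Ω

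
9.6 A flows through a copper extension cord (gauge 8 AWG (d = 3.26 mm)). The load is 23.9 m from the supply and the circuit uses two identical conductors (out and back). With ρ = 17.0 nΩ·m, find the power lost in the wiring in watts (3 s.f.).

ρ = 17.0 nΩ·m = 1.70×10^-8 Ω·m
A = π(3.26/2 mm)² = π(1.6300e-03 m)² = 8.347e-06 m²
Total conductor length (both ways) L = 2 × 23.9 = 47.8 m
R = ρL/A = (1.70×10^-8)(47.8)/(8.347e-06) = 0.09735 Ω
P = I²R = (9.6)² × 0.09735 = 8.97 W

8.97 W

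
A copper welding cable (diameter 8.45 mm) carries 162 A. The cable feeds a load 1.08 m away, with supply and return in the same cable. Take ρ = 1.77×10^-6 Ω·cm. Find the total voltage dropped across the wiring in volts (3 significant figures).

ρ = 1.77×10^-6 Ω·cm = 1.77×10^-8 Ω·m
A = π(d/2)² = π(4.2250e-03 m)² = 5.608e-05 m²
Total conductor length (both ways) L = 2 × 1.08 = 2.16 m
R = ρL/A = (1.77×10^-8)(2.16)/(5.608e-05) = 6.817×10^-4 Ω
V = IR = 162 × 6.817×10^-4 = 0.110 V

0.110 V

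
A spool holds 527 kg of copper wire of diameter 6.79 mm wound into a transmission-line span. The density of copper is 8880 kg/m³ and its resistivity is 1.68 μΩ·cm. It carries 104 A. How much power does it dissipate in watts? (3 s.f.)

ρ = 1.68 μΩ·cm = 1.68×10^-8 Ω·m
A = π(d/2)² = π(3.3950e-03 m)² = 3.6210e-05 m²
L = m/(density·A) = 527/(8880×3.6210e-05) = 1639 m
R = ρL/A = (1.68×10^-8)(1639)/(3.6210e-05) = 0.7604 Ω
P = I²R = (104)² × 0.7604 = 8220 W

8220 W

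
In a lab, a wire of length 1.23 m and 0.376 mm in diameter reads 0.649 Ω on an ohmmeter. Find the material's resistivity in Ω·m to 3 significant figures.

5.86×10^-8 Ω·m

A = π(d/2)² = π(1.8800e-04 m)² = 1.110e-07 m²
ρ = RA/L = (0.649)(1.110e-07)/(1.23) = 5.86×10^-8 Ω·m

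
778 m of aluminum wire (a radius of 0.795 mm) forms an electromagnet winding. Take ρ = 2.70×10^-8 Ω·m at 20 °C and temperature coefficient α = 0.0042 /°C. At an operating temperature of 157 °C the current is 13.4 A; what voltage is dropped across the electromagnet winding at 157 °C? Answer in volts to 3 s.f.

A = πr² = π(7.9500e-04 m)² = 1.986e-06 m²
R₍20₎ = ρL/A = (2.70×10^-8)(778)/(1.986e-06) = 10.58 Ω
R₍157₎ = R₍20₎(1 + αΔT) = 10.58 × (1 + 0.0042×137) = 16.67 Ω
V = IR = 13.4 × 16.67 = 223 V

223 V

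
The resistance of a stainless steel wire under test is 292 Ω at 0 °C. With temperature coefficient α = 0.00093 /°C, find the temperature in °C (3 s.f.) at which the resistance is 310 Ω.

66.3 °C

R = R₀(1 + α(T − T₀)) ⇒ T = T₀ + (R/R₀ − 1)/α
T = 0 + (310/292 − 1)/0.00093 = 0 + (0.06164)/0.00093 = 66.3 °C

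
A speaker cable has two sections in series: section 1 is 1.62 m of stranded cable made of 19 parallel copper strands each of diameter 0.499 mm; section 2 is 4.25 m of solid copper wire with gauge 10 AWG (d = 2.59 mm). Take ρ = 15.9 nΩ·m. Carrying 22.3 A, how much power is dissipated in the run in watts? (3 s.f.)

9.83 W

ρ = 15.9 nΩ·m = 1.59×10^-8 Ω·m
Section 1: A_strand = π(2.4950e-04)² = 1.956e-07 m²; R₁ = ρL/(N·A_s) = (1.59×10^-8)(1.62)/(19×1.956e-07) = 0.006932 Ω
Section 2: A = π(2.59/2 mm)² = π(1.2950e-03 m)² = 5.269e-06 m²
R₂ = (1.59×10^-8)(4.25)/(5.269e-06) = 0.01283 Ω
R = R₁ + R₂ = 0.01976 Ω
P = I²R = (22.3)² × 0.01976 = 9.83 W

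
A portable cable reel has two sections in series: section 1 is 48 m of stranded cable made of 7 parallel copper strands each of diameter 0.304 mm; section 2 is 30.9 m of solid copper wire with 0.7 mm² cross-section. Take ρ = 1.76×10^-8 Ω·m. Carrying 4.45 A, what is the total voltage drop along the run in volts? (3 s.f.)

Section 1: A_strand = π(1.5200e-04)² = 7.258e-08 m²; R₁ = ρL/(N·A_s) = (1.76×10^-8)(48)/(7×7.258e-08) = 1.663 Ω
Section 2: A = 0.7 mm² = 7.000e-07 m²
R₂ = (1.76×10^-8)(30.9)/(7.000e-07) = 0.7769 Ω
R = R₁ + R₂ = 2.44 Ω
V = IR = 4.45 × 2.44 = 10.9 V

10.9 V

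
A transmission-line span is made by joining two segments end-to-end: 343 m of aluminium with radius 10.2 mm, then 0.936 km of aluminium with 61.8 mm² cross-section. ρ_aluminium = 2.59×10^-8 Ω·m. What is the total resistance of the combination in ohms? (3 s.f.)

Segment 1: A = πr² = π(1.0200e-02 m)² = 3.269e-04 m²
R₁ = ρL/A = (2.59×10^-8)(343)/(3.269e-04) = 0.02718 Ω
Segment 2: A = 61.8 mm² = 6.180e-05 m²
R₂ = (2.59×10^-8)(936)/(6.180e-05) = 0.3923 Ω
R = R₁ + R₂ = 0.419 Ω

0.419 Ω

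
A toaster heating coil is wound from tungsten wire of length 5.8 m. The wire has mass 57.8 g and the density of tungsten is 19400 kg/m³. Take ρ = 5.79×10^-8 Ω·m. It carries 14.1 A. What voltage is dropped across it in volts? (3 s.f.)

A = m/(density·L) = 0.0578/(19400×5.8) = 5.1369e-07 m²
R = ρL/A = (5.79×10^-8)(5.8)/(5.1369e-07) = 0.6537 Ω
V = IR = 14.1 × 0.6537 = 9.22 V

9.22 V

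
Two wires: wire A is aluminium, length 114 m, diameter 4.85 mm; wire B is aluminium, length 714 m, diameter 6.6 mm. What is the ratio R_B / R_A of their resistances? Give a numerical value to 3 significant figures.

3.38

R ∝ ρL/d², so R_B/R_A = (L_B/L_A) × (d_A/d_B)²
= (714/114) × (4.85/6.6)² = 3.38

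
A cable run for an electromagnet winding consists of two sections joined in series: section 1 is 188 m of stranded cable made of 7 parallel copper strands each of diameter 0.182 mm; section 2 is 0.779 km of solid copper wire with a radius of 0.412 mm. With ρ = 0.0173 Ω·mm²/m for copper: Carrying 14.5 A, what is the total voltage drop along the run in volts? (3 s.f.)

ρ = 0.0173 Ω·mm²/m = 1.73×10^-8 Ω·m
Section 1: A_strand = π(9.1000e-05)² = 2.602e-08 m²; R₁ = ρL/(N·A_s) = (1.73×10^-8)(188)/(7×2.602e-08) = 17.86 Ω
Section 2: A = πr² = π(4.1200e-04 m)² = 5.333e-07 m²
R₂ = (1.73×10^-8)(779)/(5.333e-07) = 25.27 Ω
R = R₁ + R₂ = 43.13 Ω
V = IR = 14.5 × 43.13 = 625 V

625 V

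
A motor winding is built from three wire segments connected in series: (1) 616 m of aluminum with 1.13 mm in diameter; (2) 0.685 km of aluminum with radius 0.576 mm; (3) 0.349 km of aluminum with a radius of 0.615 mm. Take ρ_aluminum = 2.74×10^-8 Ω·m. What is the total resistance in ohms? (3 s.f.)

42.9 Ω

Seg 1: A = π(d/2)² = π(5.6500e-04 m)² = 1.003e-06 m²
R_1 = (2.74×10^-8)(616)/(1.003e-06) = 16.83 Ω
Seg 2: A = πr² = π(5.7600e-04 m)² = 1.042e-06 m²
R_2 = (2.74×10^-8)(685)/(1.042e-06) = 18.01 Ω
Seg 3: A = πr² = π(6.1500e-04 m)² = 1.188e-06 m²
R_3 = (2.74×10^-8)(349)/(1.188e-06) = 8.048 Ω
R_total = R_1 + R_2 + R_3 = 42.9 Ω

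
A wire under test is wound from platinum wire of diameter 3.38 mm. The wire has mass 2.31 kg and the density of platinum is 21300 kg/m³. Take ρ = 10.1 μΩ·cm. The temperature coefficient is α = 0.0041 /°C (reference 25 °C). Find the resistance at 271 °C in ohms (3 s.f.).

ρ = 10.1 μΩ·cm = 1.01×10^-7 Ω·m
A = π(d/2)² = π(1.6900e-03 m)² = 8.9727e-06 m²
L = m/(density·A) = 2.31/(21300×8.9727e-06) = 12.09 m
R = ρL/A = (1.01×10^-7)(12.09)/(8.9727e-06) = 0.1361 Ω
R(271 °C) = 0.1361 × (1 + 0.0041×246) = 0.273 Ω

0.273 Ω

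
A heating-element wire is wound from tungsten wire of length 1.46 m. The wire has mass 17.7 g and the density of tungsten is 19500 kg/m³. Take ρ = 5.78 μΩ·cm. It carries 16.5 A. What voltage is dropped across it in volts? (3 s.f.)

ρ = 5.78 μΩ·cm = 5.78×10^-8 Ω·m
A = m/(density·L) = 0.0177/(19500×1.46) = 6.2171e-07 m²
R = ρL/A = (5.78×10^-8)(1.46)/(6.2171e-07) = 0.1357 Ω
V = IR = 16.5 × 0.1357 = 2.24 V

2.24 V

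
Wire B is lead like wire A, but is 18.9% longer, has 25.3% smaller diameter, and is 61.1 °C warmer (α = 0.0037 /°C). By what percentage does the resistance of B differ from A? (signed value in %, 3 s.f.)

R ∝ ρL/d² with ρ ∝ (1+αΔT), so R_B/R_A = (1 + 18.9/100) × (1 − 25.3/100)⁻² × (1 + 0.0037×61.1)
= 1.189 × 1.792 × 1.226 = 2.612
(R_B − R_A)/R_A = 2.612 − 1 = 161%

161%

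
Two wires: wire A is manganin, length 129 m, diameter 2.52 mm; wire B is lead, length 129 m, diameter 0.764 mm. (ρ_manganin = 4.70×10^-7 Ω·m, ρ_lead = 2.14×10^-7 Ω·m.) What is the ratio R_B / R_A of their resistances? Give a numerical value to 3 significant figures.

4.95

R ∝ ρL/d², so R_B/R_A = (ρ_B/ρ_A) × (d_A/d_B)²
= (2.14×10^-7/4.70×10^-7) × (2.52/0.764)² = 4.95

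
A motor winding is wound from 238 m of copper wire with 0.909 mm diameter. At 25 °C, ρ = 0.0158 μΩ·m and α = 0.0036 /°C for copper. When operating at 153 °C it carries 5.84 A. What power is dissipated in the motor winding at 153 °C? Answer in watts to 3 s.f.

ρ = 0.0158 μΩ·m = 1.58×10^-8 Ω·m
A = π(d/2)² = π(4.5450e-04 m)² = 6.490e-07 m²
R₍25₎ = ρL/A = (1.58×10^-8)(238)/(6.490e-07) = 5.795 Ω
R₍153₎ = R₍25₎(1 + αΔT) = 5.795 × (1 + 0.0036×128) = 8.465 Ω
P = I²R = (5.84)² × 8.465 = 289 W

289 W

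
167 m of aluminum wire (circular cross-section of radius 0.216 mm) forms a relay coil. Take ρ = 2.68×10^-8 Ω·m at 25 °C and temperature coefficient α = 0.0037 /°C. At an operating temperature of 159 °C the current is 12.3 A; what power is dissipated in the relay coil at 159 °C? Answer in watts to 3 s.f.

A = πr² = π(2.1600e-04 m)² = 1.466e-07 m²
R₍25₎ = ρL/A = (2.68×10^-8)(167)/(1.466e-07) = 30.53 Ω
R₍159₎ = R₍25₎(1 + αΔT) = 30.53 × (1 + 0.0037×134) = 45.67 Ω
P = I²R = (12.3)² × 45.67 = 6910 W

6910 W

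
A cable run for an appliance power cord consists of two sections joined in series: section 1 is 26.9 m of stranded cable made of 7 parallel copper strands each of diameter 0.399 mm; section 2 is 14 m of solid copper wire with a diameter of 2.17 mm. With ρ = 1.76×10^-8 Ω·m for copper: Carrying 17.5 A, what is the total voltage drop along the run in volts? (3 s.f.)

10.6 V

Section 1: A_strand = π(1.9950e-04)² = 1.250e-07 m²; R₁ = ρL/(N·A_s) = (1.76×10^-8)(26.9)/(7×1.250e-07) = 0.5409 Ω
Section 2: A = π(d/2)² = π(1.0850e-03 m)² = 3.698e-06 m²
R₂ = (1.76×10^-8)(14)/(3.698e-06) = 0.06662 Ω
R = R₁ + R₂ = 0.6075 Ω
V = IR = 17.5 × 0.6075 = 10.6 V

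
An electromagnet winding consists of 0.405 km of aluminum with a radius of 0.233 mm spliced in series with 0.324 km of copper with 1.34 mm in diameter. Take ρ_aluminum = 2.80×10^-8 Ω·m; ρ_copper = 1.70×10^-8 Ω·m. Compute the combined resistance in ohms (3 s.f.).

70.4 Ω

Segment 1: A = πr² = π(2.3300e-04 m)² = 1.706e-07 m²
R₁ = ρL/A = (2.80×10^-8)(405)/(1.706e-07) = 66.49 Ω
Segment 2: A = π(d/2)² = π(6.7000e-04 m)² = 1.410e-06 m²
R₂ = (1.70×10^-8)(324)/(1.410e-06) = 3.906 Ω
R = R₁ + R₂ = 70.4 Ω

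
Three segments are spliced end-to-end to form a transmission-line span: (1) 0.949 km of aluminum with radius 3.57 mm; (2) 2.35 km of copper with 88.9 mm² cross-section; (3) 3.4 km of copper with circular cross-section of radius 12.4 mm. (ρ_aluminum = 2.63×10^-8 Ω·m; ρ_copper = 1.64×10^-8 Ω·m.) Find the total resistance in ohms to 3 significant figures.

Seg 1: A = πr² = π(3.5700e-03 m)² = 4.004e-05 m²
R_1 = (2.63×10^-8)(949)/(4.004e-05) = 0.6234 Ω
Seg 2: A = 88.9 mm² = 8.890e-05 m²
R_2 = (1.64×10^-8)(2350)/(8.890e-05) = 0.4335 Ω
Seg 3: A = πr² = π(1.2400e-02 m)² = 4.831e-04 m²
R_3 = (1.64×10^-8)(3400)/(4.831e-04) = 0.1154 Ω
R_total = R_1 + R_2 + R_3 = 1.17 Ω

1.17 Ω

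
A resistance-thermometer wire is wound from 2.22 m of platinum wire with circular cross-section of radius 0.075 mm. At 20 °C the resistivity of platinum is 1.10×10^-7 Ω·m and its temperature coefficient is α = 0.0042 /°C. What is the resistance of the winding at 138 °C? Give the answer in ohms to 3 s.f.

A = πr² = π(7.5000e-05 m)² = 1.767e-08 m²
R₍20°C₎ = ρL/A = (1.10×10^-7)(2.22)/(1.767e-08) = 13.82 Ω
R = R₀(1 + αΔT) = 13.82(1 + 0.0042×118) = 20.7 Ω

20.7 Ω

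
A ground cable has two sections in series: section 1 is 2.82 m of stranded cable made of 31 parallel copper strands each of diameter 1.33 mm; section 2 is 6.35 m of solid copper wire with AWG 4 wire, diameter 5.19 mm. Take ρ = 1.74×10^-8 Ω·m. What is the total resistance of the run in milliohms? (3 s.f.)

Section 1: A_strand = π(6.6500e-04)² = 1.389e-06 m²; R₁ = ρL/(N·A_s) = (1.74×10^-8)(2.82)/(31×1.389e-06) = 0.001139 Ω
Section 2: A = π(5.19/2 mm)² = π(2.5950e-03 m)² = 2.116e-05 m²
R₂ = (1.74×10^-8)(6.35)/(2.116e-05) = 0.005223 Ω
R = R₁ + R₂ = 6.36 mΩ

6.36 mΩ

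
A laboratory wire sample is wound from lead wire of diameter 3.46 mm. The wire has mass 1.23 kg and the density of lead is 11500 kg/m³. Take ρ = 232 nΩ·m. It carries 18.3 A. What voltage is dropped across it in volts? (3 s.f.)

5.14 V

ρ = 232 nΩ·m = 2.32×10^-7 Ω·m
A = π(d/2)² = π(1.7300e-03 m)² = 9.4025e-06 m²
L = m/(density·A) = 1.23/(11500×9.4025e-06) = 11.38 m
R = ρL/A = (2.32×10^-7)(11.38)/(9.4025e-06) = 0.2807 Ω
V = IR = 18.3 × 0.2807 = 5.14 V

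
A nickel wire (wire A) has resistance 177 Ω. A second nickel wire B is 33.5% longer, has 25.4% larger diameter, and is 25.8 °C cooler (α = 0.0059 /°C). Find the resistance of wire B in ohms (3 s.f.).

R ∝ ρL/d² with ρ ∝ (1+αΔT), so R_B/R_A = (1 + 33.5/100) × (1 + 25.4/100)⁻² × (1 − 0.0059×25.8)
= 1.335 × 0.6359 × 0.8478 = 0.7197
R_B = 0.7197 × 177 = 127 Ω

127 Ω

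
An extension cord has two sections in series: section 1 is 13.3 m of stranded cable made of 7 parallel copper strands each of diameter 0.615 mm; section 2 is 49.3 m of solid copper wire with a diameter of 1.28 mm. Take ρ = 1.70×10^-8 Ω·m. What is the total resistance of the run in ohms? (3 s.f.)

0.760 Ω

Section 1: A_strand = π(3.0750e-04)² = 2.971e-07 m²; R₁ = ρL/(N·A_s) = (1.70×10^-8)(13.3)/(7×2.971e-07) = 0.1087 Ω
Section 2: A = π(d/2)² = π(6.4000e-04 m)² = 1.287e-06 m²
R₂ = (1.70×10^-8)(49.3)/(1.287e-06) = 0.6513 Ω
R = R₁ + R₂ = 0.760 Ω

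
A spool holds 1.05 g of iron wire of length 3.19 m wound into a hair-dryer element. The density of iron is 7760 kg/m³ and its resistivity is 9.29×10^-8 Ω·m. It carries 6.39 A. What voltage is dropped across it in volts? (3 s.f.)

44.6 V

A = m/(density·L) = 0.00105/(7760×3.19) = 4.2417e-08 m²
R = ρL/A = (9.29×10^-8)(3.19)/(4.2417e-08) = 6.987 Ω
V = IR = 6.39 × 6.987 = 44.6 V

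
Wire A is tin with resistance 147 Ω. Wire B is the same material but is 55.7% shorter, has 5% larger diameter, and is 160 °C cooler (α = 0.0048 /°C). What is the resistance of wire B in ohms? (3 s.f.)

13.7 Ω

R ∝ ρL/d² with ρ ∝ (1+αΔT), so R_B/R_A = (1 − 55.7/100) × (1 + 5/100)⁻² × (1 − 0.0048×160)
= 0.443 × 0.907 × 0.232 = 0.09322
R_B = 0.09322 × 147 = 13.7 Ω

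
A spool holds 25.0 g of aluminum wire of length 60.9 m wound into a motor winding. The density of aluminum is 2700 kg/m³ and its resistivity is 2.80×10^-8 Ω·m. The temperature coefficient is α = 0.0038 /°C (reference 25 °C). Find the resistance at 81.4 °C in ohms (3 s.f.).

A = m/(density·L) = 0.025/(2700×60.9) = 1.5204e-07 m²
R = ρL/A = (2.80×10^-8)(60.9)/(1.5204e-07) = 11.22 Ω
R(81.4 °C) = 11.22 × (1 + 0.0038×56.4) = 13.6 Ω

13.6 Ω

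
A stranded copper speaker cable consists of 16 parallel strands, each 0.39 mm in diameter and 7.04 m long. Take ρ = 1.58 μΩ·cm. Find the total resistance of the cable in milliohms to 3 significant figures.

58.2 mΩ

ρ = 1.58 μΩ·cm = 1.58×10^-8 Ω·m
A_strand = π(1.9500e-04 m)² = 1.195e-07 m²
R_strand = ρL/A = (1.58×10^-8)(7.04)/(1.195e-07) = 0.9311 Ω
R_total = R_strand/N = 0.9311/16 = 58.2 mΩ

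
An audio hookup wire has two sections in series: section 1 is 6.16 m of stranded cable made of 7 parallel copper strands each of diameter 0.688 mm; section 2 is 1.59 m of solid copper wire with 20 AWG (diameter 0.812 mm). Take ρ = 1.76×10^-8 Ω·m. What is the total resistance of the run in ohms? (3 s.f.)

0.0957 Ω

Section 1: A_strand = π(3.4400e-04)² = 3.718e-07 m²; R₁ = ρL/(N·A_s) = (1.76×10^-8)(6.16)/(7×3.718e-07) = 0.04166 Ω
Section 2: A = π(0.812/2 mm)² = π(4.0600e-04 m)² = 5.178e-07 m²
R₂ = (1.76×10^-8)(1.59)/(5.178e-07) = 0.05404 Ω
R = R₁ + R₂ = 0.0957 Ω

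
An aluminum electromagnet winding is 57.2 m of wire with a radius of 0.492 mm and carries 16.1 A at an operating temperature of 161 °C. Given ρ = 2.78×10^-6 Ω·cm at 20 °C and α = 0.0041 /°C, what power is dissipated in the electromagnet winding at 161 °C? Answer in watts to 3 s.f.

ρ = 2.78×10^-6 Ω·cm = 2.78×10^-8 Ω·m
A = πr² = π(4.9200e-04 m)² = 7.605e-07 m²
R₍20₎ = ρL/A = (2.78×10^-8)(57.2)/(7.605e-07) = 2.091 Ω
R₍161₎ = R₍20₎(1 + αΔT) = 2.091 × (1 + 0.0041×141) = 3.3 Ω
P = I²R = (16.1)² × 3.3 = 855 W

855 W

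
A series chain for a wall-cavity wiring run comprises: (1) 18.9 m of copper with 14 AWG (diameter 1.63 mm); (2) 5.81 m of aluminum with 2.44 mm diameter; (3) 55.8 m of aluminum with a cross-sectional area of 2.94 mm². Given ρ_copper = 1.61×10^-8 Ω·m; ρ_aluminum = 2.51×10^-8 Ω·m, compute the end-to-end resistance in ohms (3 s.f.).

Seg 1: A = π(1.63/2 mm)² = π(8.1500e-04 m)² = 2.087e-06 m²
R_1 = (1.61×10^-8)(18.9)/(2.087e-06) = 0.1458 Ω
Seg 2: A = π(d/2)² = π(1.2200e-03 m)² = 4.676e-06 m²
R_2 = (2.51×10^-8)(5.81)/(4.676e-06) = 0.03119 Ω
Seg 3: A = 2.94 mm² = 2.940e-06 m²
R_3 = (2.51×10^-8)(55.8)/(2.940e-06) = 0.4764 Ω
R_total = R_1 + R_2 + R_3 = 0.653 Ω

0.653 Ω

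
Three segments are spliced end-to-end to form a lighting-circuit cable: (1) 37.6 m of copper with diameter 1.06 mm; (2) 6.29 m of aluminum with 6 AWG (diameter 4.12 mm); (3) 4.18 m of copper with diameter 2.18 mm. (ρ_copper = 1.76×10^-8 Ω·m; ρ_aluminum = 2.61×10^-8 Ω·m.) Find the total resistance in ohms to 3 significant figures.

Seg 1: A = π(d/2)² = π(5.3000e-04 m)² = 8.825e-07 m²
R_1 = (1.76×10^-8)(37.6)/(8.825e-07) = 0.7499 Ω
Seg 2: A = π(4.12/2 mm)² = π(2.0600e-03 m)² = 1.333e-05 m²
R_2 = (2.61×10^-8)(6.29)/(1.333e-05) = 0.01231 Ω
Seg 3: A = π(d/2)² = π(1.0900e-03 m)² = 3.733e-06 m²
R_3 = (1.76×10^-8)(4.18)/(3.733e-06) = 0.01971 Ω
R_total = R_1 + R_2 + R_3 = 0.782 Ω

0.782 Ω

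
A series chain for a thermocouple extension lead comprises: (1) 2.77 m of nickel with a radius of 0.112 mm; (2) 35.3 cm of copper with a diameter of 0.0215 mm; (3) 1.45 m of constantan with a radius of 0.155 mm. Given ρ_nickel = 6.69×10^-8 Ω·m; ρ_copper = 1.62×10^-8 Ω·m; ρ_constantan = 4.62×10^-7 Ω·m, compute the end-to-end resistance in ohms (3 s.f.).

29.3 Ω

Seg 1: A = πr² = π(1.1200e-04 m)² = 3.941e-08 m²
R_1 = (6.69×10^-8)(2.77)/(3.941e-08) = 4.702 Ω
Seg 2: A = π(d/2)² = π(1.0750e-05 m)² = 3.631e-10 m²
R_2 = (1.62×10^-8)(0.353)/(3.631e-10) = 15.75 Ω
Seg 3: A = πr² = π(1.5500e-04 m)² = 7.548e-08 m²
R_3 = (4.62×10^-7)(1.45)/(7.548e-08) = 8.876 Ω
R_total = R_1 + R_2 + R_3 = 29.3 Ω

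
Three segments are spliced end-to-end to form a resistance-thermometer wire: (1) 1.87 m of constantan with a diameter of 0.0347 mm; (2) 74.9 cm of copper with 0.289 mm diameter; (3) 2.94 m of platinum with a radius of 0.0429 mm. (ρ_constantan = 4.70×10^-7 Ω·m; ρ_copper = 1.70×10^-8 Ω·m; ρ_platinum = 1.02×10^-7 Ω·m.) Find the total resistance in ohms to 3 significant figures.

981 Ω

Seg 1: A = π(d/2)² = π(1.7350e-05 m)² = 9.457e-10 m²
R_1 = (4.70×10^-7)(1.87)/(9.457e-10) = 929.4 Ω
Seg 2: A = π(d/2)² = π(1.4450e-04 m)² = 6.560e-08 m²
R_2 = (1.70×10^-8)(0.749)/(6.560e-08) = 0.1941 Ω
Seg 3: A = πr² = π(4.2900e-05 m)² = 5.782e-09 m²
R_3 = (1.02×10^-7)(2.94)/(5.782e-09) = 51.87 Ω
R_total = R_1 + R_2 + R_3 = 981 Ω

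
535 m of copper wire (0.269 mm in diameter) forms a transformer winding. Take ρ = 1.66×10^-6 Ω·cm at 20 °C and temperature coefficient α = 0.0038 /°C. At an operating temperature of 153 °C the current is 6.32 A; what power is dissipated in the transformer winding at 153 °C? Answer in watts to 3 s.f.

ρ = 1.66×10^-6 Ω·cm = 1.66×10^-8 Ω·m
A = π(d/2)² = π(1.3450e-04 m)² = 5.683e-08 m²
R₍20₎ = ρL/A = (1.66×10^-8)(535)/(5.683e-08) = 156.3 Ω
R₍153₎ = R₍20₎(1 + αΔT) = 156.3 × (1 + 0.0038×133) = 235.2 Ω
P = I²R = (6.32)² × 235.2 = 9400 W

9400 W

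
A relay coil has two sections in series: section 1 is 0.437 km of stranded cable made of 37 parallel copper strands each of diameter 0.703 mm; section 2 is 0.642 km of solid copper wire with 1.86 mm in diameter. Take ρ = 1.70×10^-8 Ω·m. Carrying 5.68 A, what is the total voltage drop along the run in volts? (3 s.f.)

25.8 V

Section 1: A_strand = π(3.5150e-04)² = 3.882e-07 m²; R₁ = ρL/(N·A_s) = (1.70×10^-8)(437)/(37×3.882e-07) = 0.5173 Ω
Section 2: A = π(d/2)² = π(9.3000e-04 m)² = 2.717e-06 m²
R₂ = (1.70×10^-8)(642)/(2.717e-06) = 4.017 Ω
R = R₁ + R₂ = 4.534 Ω
V = IR = 5.68 × 4.534 = 25.8 V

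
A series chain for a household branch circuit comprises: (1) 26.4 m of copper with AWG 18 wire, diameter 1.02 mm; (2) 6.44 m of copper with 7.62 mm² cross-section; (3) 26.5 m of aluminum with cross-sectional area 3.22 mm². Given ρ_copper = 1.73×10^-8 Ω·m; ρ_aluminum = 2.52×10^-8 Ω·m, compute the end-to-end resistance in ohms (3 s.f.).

0.781 Ω

Seg 1: A = π(1.02/2 mm)² = π(5.1000e-04 m)² = 8.171e-07 m²
R_1 = (1.73×10^-8)(26.4)/(8.171e-07) = 0.5589 Ω
Seg 2: A = 7.62 mm² = 7.620e-06 m²
R_2 = (1.73×10^-8)(6.44)/(7.620e-06) = 0.01462 Ω
Seg 3: A = 3.22 mm² = 3.220e-06 m²
R_3 = (2.52×10^-8)(26.5)/(3.220e-06) = 0.2074 Ω
R_total = R_1 + R_2 + R_3 = 0.781 Ω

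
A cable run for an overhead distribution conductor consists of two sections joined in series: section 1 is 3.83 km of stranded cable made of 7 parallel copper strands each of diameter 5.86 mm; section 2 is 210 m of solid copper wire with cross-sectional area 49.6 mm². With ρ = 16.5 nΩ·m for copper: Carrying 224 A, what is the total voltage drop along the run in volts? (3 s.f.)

ρ = 16.5 nΩ·m = 1.65×10^-8 Ω·m
Section 1: A_strand = π(2.9300e-03)² = 2.697e-05 m²; R₁ = ρL/(N·A_s) = (1.65×10^-8)(3830)/(7×2.697e-05) = 0.3347 Ω
Section 2: A = 49.6 mm² = 4.960e-05 m²
R₂ = (1.65×10^-8)(210)/(4.960e-05) = 0.06986 Ω
R = R₁ + R₂ = 0.4046 Ω
V = IR = 224 × 0.4046 = 90.6 V

90.6 V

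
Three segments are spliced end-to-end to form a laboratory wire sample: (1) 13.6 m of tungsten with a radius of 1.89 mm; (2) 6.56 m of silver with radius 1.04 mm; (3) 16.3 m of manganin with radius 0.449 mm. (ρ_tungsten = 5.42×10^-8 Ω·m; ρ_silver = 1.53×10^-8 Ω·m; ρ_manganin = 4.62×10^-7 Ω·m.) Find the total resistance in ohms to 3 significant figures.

Seg 1: A = πr² = π(1.8900e-03 m)² = 1.122e-05 m²
R_1 = (5.42×10^-8)(13.6)/(1.122e-05) = 0.06568 Ω
Seg 2: A = πr² = π(1.0400e-03 m)² = 3.398e-06 m²
R_2 = (1.53×10^-8)(6.56)/(3.398e-06) = 0.02954 Ω
Seg 3: A = πr² = π(4.4900e-04 m)² = 6.333e-07 m²
R_3 = (4.62×10^-7)(16.3)/(6.333e-07) = 11.89 Ω
R_total = R_1 + R_2 + R_3 = 12.0 Ω

12.0 Ω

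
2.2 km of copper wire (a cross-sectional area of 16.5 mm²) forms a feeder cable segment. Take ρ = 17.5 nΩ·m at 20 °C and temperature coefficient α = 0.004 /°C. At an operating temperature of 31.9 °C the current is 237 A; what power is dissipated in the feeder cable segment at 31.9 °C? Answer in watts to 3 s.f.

ρ = 17.5 nΩ·m = 1.75×10^-8 Ω·m
A = 16.5 mm² = 1.650e-05 m²
R₍20₎ = ρL/A = (1.75×10^-8)(2200)/(1.650e-05) = 2.333 Ω
R₍31.9₎ = R₍20₎(1 + αΔT) = 2.333 × (1 + 0.004×11.9) = 2.444 Ω
P = I²R = (237)² × 2.444 = 1.37×10^5 W

1.37×10^5 W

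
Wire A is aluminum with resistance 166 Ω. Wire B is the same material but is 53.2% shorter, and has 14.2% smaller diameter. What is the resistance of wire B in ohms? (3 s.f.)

106 Ω

R ∝ L/d², so R_B/R_A = (1 − 53.2/100) × (1 − 14.2/100)⁻²
= 0.468 × 1.358 = 0.6357
R_B = 0.6357 × 166 = 106 Ω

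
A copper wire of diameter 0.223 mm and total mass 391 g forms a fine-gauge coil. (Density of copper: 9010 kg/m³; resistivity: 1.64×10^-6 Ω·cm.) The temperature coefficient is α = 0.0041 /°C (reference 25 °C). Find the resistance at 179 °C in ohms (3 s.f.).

761 Ω

ρ = 1.64×10^-6 Ω·cm = 1.64×10^-8 Ω·m
A = π(d/2)² = π(1.1150e-04 m)² = 3.9057e-08 m²
L = m/(density·A) = 0.391/(9010×3.9057e-08) = 1111 m
R = ρL/A = (1.64×10^-8)(1111)/(3.9057e-08) = 466.5 Ω
R(179 °C) = 466.5 × (1 + 0.0041×154) = 761 Ω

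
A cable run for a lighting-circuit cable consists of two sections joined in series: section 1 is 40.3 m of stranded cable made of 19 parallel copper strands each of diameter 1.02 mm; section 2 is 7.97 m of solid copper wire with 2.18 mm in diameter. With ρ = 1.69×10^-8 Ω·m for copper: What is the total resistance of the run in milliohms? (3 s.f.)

80.0 mΩ

Section 1: A_strand = π(5.1000e-04)² = 8.171e-07 m²; R₁ = ρL/(N·A_s) = (1.69×10^-8)(40.3)/(19×8.171e-07) = 0.04387 Ω
Section 2: A = π(d/2)² = π(1.0900e-03 m)² = 3.733e-06 m²
R₂ = (1.69×10^-8)(7.97)/(3.733e-06) = 0.03609 Ω
R = R₁ + R₂ = 80.0 mΩ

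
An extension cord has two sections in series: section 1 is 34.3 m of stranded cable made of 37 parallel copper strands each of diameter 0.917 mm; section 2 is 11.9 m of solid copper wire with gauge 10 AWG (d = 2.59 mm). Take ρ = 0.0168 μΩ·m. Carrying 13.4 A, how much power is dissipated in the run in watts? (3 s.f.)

11.0 W

ρ = 0.0168 μΩ·m = 1.68×10^-8 Ω·m
Section 1: A_strand = π(4.5850e-04)² = 6.604e-07 m²; R₁ = ρL/(N·A_s) = (1.68×10^-8)(34.3)/(37×6.604e-07) = 0.02358 Ω
Section 2: A = π(2.59/2 mm)² = π(1.2950e-03 m)² = 5.269e-06 m²
R₂ = (1.68×10^-8)(11.9)/(5.269e-06) = 0.03795 Ω
R = R₁ + R₂ = 0.06153 Ω
P = I²R = (13.4)² × 0.06153 = 11.0 W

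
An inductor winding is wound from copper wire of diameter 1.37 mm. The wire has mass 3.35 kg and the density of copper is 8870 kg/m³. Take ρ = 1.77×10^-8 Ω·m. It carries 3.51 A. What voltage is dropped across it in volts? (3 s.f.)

10.8 V

A = π(d/2)² = π(6.8500e-04 m)² = 1.4741e-06 m²
L = m/(density·A) = 3.35/(8870×1.4741e-06) = 256.2 m
R = ρL/A = (1.77×10^-8)(256.2)/(1.4741e-06) = 3.076 Ω
V = IR = 3.51 × 3.076 = 10.8 V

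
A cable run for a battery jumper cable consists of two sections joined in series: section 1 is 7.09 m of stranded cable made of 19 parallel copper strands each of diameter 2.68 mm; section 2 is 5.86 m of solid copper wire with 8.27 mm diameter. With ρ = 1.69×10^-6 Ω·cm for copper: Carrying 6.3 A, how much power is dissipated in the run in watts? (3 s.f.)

0.118 W

ρ = 1.69×10^-6 Ω·cm = 1.69×10^-8 Ω·m
Section 1: A_strand = π(1.3400e-03)² = 5.641e-06 m²; R₁ = ρL/(N·A_s) = (1.69×10^-8)(7.09)/(19×5.641e-06) = 0.001118 Ω
Section 2: A = π(d/2)² = π(4.1350e-03 m)² = 5.372e-05 m²
R₂ = (1.69×10^-8)(5.86)/(5.372e-05) = 0.001844 Ω
R = R₁ + R₂ = 0.002962 Ω
P = I²R = (6.3)² × 0.002962 = 0.118 W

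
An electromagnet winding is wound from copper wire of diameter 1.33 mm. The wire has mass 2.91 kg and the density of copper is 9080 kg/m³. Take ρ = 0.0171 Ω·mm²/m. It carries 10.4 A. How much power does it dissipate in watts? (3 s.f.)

ρ = 0.0171 Ω·mm²/m = 1.71×10^-8 Ω·m
A = π(d/2)² = π(6.6500e-04 m)² = 1.3893e-06 m²
L = m/(density·A) = 2.91/(9080×1.3893e-06) = 230.7 m
R = ρL/A = (1.71×10^-8)(230.7)/(1.3893e-06) = 2.839 Ω
P = I²R = (10.4)² × 2.839 = 307 W

307 W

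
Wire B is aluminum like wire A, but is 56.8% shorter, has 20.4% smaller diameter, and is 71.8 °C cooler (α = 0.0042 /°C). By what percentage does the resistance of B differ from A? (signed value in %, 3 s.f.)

R ∝ ρL/d² with ρ ∝ (1+αΔT), so R_B/R_A = (1 − 56.8/100) × (1 − 20.4/100)⁻² × (1 − 0.0042×71.8)
= 0.432 × 1.578 × 0.6984 = 0.4762
(R_B − R_A)/R_A = 0.4762 − 1 = -52.4%

-52.4%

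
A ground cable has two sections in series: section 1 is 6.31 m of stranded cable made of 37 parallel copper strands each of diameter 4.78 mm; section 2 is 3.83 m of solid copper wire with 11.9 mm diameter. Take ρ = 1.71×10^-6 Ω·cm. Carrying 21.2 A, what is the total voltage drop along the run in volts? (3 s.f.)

ρ = 1.71×10^-6 Ω·cm = 1.71×10^-8 Ω·m
Section 1: A_strand = π(2.3900e-03)² = 1.795e-05 m²; R₁ = ρL/(N·A_s) = (1.71×10^-8)(6.31)/(37×1.795e-05) = 1.625×10^-4 Ω
Section 2: A = π(d/2)² = π(5.9500e-03 m)² = 1.112e-04 m²
R₂ = (1.71×10^-8)(3.83)/(1.112e-04) = 5.889×10^-4 Ω
R = R₁ + R₂ = 7.514×10^-4 Ω
V = IR = 21.2 × 7.514×10^-4 = 0.0159 V

0.0159 V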